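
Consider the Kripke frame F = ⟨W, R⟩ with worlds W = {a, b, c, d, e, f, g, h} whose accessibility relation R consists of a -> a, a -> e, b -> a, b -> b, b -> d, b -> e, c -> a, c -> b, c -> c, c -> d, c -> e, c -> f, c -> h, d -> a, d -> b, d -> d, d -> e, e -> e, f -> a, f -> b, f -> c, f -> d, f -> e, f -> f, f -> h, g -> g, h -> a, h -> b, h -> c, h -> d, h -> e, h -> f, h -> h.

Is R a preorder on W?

Yes

Reflexive: yes — every world is R-related to itself.
Transitive: yes — every two-step R-path is closed by a direct edge.
So R is a preorder.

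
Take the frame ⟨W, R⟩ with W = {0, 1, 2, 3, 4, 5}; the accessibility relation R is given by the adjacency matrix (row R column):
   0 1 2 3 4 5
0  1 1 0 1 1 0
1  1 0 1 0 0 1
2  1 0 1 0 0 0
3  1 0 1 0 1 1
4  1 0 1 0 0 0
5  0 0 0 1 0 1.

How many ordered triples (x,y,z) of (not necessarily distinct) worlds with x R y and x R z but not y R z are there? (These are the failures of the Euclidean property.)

25

Enumerating: (0,1,1), (0,1,3), (0,1,4), (0,3,1), (0,3,3), (0,4,1), (0,4,3), (0,4,4), (1,0,2), (1,0,5), (1,2,5), (1,5,0), … and 13 more.
Total: 25.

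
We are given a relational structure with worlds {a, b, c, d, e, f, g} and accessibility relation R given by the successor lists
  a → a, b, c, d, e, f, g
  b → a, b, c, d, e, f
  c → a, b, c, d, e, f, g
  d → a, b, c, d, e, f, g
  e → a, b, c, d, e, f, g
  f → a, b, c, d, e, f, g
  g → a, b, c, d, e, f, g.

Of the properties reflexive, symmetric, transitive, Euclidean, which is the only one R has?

Reflexive: yes — every world is R-related to itself.
Symmetric: no — g R b but not b R g.
Transitive: no — b R a and a R g, but not b R g.
Euclidean: no — a R b and a R g, but not b R g.
Only reflexive holds.

reflexive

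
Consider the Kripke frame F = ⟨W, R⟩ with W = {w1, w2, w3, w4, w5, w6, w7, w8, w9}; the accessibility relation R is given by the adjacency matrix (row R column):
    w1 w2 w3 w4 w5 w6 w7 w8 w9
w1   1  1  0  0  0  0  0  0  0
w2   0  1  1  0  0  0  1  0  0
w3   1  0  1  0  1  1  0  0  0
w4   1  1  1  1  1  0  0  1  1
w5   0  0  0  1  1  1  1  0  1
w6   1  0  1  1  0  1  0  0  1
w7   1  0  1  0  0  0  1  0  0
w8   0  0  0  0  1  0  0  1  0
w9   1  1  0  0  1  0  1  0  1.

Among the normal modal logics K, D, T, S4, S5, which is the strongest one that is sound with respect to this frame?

T

Serial (axiom D): yes — every world has a successor (e.g. w1 R w1).
Reflexive (axiom T): yes — every world is R-related to itself.
Transitive (axiom 4): no — w1 R w2 and w2 R w3, but not w1 R w3.
Euclidean (axiom 5): no — w2 R w3 and w2 R w7, but not w3 R w7.
So F validates K, D, T; S4 would additionally require R to be transitive. The strongest is T.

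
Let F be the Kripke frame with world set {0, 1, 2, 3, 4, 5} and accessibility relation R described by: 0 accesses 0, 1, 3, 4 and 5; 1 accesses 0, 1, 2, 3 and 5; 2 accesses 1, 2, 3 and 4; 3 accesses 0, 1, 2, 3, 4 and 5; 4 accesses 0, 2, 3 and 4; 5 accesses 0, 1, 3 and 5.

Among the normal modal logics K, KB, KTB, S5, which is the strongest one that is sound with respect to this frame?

KTB

Symmetric (axiom B): yes — every pair in R has its reverse in R.
Reflexive (axiom T): yes — every world is R-related to itself.
Euclidean (axiom 5): no — 0 R 1 and 0 R 4, but not 1 R 4.
So F validates K, KB, KTB; S5 would additionally require R to be Euclidean. The strongest is KTB.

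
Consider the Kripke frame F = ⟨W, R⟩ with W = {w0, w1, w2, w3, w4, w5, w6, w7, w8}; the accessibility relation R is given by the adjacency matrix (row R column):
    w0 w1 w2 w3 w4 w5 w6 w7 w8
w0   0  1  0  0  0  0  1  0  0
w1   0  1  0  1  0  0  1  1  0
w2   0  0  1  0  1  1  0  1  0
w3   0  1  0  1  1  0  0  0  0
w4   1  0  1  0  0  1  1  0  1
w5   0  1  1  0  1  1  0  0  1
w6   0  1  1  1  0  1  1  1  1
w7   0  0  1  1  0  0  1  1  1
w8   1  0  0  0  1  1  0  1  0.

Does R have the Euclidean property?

Euclidean: no — w1 R w3 and w1 R w6, but not w3 R w6.

No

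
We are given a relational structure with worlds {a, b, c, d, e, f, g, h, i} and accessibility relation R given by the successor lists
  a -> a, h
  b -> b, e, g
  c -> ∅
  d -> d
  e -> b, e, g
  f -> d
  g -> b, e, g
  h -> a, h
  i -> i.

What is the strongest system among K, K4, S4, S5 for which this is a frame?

K4

Transitive (axiom 4): yes — every two-step R-path is closed by a direct edge.
Reflexive (axiom T): no — c is not related to itself.
Euclidean (axiom 5): yes — any two successors of a common world are R-related.
So F validates K, K4; S4 would additionally require R to be reflexive. The strongest is K4.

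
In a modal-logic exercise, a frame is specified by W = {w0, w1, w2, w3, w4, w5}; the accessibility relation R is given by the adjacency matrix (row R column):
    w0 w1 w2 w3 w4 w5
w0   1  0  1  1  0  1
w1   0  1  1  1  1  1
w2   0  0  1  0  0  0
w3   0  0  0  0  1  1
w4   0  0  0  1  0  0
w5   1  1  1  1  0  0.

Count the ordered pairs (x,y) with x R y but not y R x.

6

Enumerating: (w0,w2), (w0,w3), (w1,w2), (w1,w3), (w1,w4), (w5,w2).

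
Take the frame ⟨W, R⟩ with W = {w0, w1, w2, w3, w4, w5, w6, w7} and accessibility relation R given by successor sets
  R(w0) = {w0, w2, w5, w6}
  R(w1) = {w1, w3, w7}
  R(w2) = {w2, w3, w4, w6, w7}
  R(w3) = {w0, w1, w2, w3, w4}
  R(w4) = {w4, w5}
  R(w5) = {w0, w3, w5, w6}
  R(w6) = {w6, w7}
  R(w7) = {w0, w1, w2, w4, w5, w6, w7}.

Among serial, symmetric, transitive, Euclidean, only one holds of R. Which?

serial

Serial: yes — every world has a successor (e.g. w0 R w0).
Symmetric: no — w0 R w2 but not w2 R w0.
Transitive: no — w0 R w2 and w2 R w3, but not w0 R w3.
Euclidean: no — w0 R w2 and w0 R w5, but not w2 R w5.
Only serial holds.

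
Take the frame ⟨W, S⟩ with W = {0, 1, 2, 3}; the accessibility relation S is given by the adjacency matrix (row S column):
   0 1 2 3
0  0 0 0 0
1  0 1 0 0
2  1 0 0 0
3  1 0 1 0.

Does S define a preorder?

Reflexive: no — 0 is not related to itself.
Transitive: yes — every two-step S-path is closed by a direct edge.
So S is not a preorder.

No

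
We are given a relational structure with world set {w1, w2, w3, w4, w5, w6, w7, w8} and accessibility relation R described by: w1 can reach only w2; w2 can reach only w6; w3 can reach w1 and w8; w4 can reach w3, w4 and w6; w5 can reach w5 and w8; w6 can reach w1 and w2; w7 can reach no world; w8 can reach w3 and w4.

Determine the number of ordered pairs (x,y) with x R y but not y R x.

7

Enumerating: (w1,w2), (w3,w1), (w4,w3), (w4,w6), (w5,w8), (w6,w1), (w8,w4).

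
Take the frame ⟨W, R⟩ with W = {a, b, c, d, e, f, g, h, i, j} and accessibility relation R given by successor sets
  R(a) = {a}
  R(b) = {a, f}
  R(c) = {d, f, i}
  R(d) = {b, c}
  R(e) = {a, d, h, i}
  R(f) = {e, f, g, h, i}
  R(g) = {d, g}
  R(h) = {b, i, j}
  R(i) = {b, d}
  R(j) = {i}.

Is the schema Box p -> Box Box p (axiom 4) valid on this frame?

No

The schema 4 characterises exactly the transitive frames.
Transitive: no — b R f and f R e, but not b R e.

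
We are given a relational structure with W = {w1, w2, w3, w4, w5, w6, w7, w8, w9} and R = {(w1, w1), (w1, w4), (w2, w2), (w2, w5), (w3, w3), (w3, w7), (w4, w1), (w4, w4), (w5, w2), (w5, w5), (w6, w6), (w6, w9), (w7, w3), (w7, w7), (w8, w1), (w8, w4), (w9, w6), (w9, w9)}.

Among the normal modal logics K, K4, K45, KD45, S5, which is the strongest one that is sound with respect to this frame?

Transitive (axiom 4): yes — every two-step R-path is closed by a direct edge.
Euclidean (axiom 5): yes — any two successors of a common world are R-related.
Serial (axiom D): yes — every world has a successor (e.g. w1 R w1).
Reflexive (axiom T): no — w8 is not related to itself.
So F validates K, K4, K45, KD45; S5 would additionally require R to be reflexive. The strongest is KD45.

KD45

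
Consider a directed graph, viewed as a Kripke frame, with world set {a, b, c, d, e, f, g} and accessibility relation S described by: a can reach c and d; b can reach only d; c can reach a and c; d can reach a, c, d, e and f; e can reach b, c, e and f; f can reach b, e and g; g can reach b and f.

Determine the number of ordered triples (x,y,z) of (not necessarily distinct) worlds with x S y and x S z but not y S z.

32

Enumerating: (a,c,d), (c,a,a), (d,a,a), (d,a,e), (d,a,f), (d,c,d), (d,c,e), (d,c,f), (d,e,a), (d,e,d), (d,f,a), (d,f,c), … and 20 more.
Total: 32.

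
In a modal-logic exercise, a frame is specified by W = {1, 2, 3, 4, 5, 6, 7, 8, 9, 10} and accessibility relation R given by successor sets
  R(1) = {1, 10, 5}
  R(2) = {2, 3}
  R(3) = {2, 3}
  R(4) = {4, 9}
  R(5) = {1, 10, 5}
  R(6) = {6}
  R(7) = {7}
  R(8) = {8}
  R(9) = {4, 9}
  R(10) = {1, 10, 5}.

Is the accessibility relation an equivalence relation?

Reflexive: yes — every world is R-related to itself.
Symmetric: yes — every pair in R has its reverse in R.
Transitive: yes — every two-step R-path is closed by a direct edge.
So R is an equivalence relation.

Yes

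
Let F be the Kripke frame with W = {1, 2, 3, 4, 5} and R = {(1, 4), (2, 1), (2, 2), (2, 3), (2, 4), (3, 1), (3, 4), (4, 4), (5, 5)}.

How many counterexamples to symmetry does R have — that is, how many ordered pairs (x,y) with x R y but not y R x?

Enumerating: (1,4), (2,1), (2,3), (2,4), (3,1), (3,4).

6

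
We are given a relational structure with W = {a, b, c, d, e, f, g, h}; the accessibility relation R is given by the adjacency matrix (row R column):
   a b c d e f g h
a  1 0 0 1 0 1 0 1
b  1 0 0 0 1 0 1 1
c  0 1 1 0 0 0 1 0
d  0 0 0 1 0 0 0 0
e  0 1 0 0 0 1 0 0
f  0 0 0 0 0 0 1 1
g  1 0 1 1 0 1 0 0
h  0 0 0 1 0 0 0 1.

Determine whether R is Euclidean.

No

Euclidean: no — a R d and a R f, but not d R f.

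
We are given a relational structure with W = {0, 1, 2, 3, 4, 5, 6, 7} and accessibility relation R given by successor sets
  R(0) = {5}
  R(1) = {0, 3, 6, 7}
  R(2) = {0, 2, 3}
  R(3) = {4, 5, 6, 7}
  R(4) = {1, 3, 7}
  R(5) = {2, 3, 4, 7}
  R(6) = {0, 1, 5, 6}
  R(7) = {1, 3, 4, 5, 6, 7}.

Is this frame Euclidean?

No

Euclidean: no — 1 R 0 and 1 R 3, but not 0 R 3.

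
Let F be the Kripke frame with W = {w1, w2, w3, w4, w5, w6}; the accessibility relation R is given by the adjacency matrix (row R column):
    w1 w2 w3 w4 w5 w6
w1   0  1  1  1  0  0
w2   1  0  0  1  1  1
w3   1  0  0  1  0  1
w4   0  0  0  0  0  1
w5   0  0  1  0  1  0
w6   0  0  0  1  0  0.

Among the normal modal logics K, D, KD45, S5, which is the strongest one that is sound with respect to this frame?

Serial (axiom D): yes — every world has a successor (e.g. w1 R w2).
Euclidean (axiom 5): no — w1 R w2 and w1 R w3, but not w2 R w3.
Transitive (axiom 4): no — w1 R w2 and w2 R w5, but not w1 R w5.
Reflexive (axiom T): no — w1 is not related to itself.
So F validates K, D; KD45 would additionally require R to be Euclidean and transitive. The strongest is D.

D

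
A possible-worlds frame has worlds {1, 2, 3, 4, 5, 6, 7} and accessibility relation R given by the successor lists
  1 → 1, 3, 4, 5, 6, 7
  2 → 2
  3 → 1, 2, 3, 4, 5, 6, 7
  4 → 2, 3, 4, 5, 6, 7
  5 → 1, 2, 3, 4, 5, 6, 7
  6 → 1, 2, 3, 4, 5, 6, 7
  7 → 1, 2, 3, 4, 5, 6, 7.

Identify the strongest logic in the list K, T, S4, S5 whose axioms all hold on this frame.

Reflexive (axiom T): yes — every world is R-related to itself.
Transitive (axiom 4): no — 1 R 3 and 3 R 2, but not 1 R 2.
Euclidean (axiom 5): no — 3 R 1 and 3 R 2, but not 1 R 2.
So F validates K, T; S4 would additionally require R to be transitive. The strongest is T.

T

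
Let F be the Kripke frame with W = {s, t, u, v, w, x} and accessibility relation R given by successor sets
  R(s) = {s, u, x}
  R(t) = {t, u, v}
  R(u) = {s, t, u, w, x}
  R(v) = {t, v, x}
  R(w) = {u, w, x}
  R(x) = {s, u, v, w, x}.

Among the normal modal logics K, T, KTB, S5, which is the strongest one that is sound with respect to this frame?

KTB

Reflexive (axiom T): yes — every world is R-related to itself.
Symmetric (axiom B): yes — every pair in R has its reverse in R.
Euclidean (axiom 5): no — t R u and t R v, but not u R v.
So F validates K, T, KTB; S5 would additionally require R to be Euclidean. The strongest is KTB.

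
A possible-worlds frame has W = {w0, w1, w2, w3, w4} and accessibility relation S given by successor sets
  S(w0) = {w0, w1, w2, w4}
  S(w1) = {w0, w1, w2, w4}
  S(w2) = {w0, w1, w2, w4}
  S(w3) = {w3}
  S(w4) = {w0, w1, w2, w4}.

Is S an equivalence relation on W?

Yes

Reflexive: yes — every world is S-related to itself.
Symmetric: yes — every pair in S has its reverse in S.
Transitive: yes — every two-step S-path is closed by a direct edge.
So S is an equivalence relation.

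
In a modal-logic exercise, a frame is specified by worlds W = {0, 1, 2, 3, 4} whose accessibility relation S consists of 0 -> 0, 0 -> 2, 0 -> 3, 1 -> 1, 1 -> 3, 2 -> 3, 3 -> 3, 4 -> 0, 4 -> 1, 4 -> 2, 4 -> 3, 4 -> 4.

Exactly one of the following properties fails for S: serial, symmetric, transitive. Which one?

Serial: yes — every world has a successor (e.g. 0 S 0).
Symmetric: no — 0 S 2 but not 2 S 0.
Transitive: yes — every two-step S-path is closed by a direct edge.
Only symmetric fails.

symmetric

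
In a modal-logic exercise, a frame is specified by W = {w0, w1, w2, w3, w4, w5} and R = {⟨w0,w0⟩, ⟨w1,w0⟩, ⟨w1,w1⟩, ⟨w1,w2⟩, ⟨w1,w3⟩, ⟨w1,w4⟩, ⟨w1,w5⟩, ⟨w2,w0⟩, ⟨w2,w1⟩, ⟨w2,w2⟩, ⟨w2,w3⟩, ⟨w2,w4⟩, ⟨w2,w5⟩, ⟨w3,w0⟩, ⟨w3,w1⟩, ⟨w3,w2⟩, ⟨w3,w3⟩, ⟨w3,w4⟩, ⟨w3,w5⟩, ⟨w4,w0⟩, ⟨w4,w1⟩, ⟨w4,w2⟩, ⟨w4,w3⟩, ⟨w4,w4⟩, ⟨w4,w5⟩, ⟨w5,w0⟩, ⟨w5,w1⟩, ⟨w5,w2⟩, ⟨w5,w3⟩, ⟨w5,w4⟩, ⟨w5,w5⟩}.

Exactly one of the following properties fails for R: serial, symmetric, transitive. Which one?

Serial: yes — every world has a successor (e.g. w0 R w0).
Symmetric: no — w1 R w0 but not w0 R w1.
Transitive: yes — every two-step R-path is closed by a direct edge.
Only symmetric fails.

symmetric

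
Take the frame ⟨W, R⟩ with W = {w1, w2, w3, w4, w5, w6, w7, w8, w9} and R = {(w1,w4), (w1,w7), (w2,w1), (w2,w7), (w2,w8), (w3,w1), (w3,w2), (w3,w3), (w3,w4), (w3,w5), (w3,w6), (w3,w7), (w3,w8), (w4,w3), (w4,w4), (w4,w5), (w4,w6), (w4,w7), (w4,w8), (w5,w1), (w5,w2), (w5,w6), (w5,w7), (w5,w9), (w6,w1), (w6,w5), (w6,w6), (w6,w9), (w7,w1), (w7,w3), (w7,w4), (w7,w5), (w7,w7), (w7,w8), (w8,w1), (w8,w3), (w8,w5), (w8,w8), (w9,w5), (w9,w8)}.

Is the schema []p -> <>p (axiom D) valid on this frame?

The schema D characterises exactly the serial frames.
Serial: yes — every world has a successor (e.g. w1 R w4).

Yes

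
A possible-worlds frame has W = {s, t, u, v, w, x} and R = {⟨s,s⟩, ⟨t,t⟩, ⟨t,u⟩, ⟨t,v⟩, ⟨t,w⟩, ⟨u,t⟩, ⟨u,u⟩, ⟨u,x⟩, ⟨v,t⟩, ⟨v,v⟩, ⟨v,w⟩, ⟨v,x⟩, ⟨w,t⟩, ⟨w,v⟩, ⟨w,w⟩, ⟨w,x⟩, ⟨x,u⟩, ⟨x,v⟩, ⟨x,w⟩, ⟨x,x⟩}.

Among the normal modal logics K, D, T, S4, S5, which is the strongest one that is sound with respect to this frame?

T

Serial (axiom D): yes — every world has a successor (e.g. s R s).
Reflexive (axiom T): yes — every world is R-related to itself.
Transitive (axiom 4): no — t R u and u R x, but not t R x.
Euclidean (axiom 5): no — t R u and t R v, but not u R v.
So F validates K, D, T; S4 would additionally require R to be transitive. The strongest is T.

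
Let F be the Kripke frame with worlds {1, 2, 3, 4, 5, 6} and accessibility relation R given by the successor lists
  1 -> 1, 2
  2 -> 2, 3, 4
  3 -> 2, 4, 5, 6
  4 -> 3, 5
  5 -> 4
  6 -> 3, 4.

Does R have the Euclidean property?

Euclidean: no — 3 R 2 and 3 R 5, but not 2 R 5.

No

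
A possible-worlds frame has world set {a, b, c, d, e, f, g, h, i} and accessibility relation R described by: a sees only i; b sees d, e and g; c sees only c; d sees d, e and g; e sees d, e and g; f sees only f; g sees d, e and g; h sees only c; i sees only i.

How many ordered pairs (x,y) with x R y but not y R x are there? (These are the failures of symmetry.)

5

Enumerating: (a,i), (b,d), (b,e), (b,g), (h,c).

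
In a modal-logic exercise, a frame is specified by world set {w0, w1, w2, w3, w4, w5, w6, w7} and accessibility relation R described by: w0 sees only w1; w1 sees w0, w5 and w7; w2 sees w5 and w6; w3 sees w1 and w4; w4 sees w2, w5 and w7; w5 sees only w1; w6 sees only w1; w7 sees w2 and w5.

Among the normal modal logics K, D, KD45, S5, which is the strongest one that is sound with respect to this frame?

D

Serial (axiom D): yes — every world has a successor (e.g. w0 R w1).
Euclidean (axiom 5): no — w1 R w0 and w1 R w5, but not w0 R w5.
Transitive (axiom 4): no — w0 R w1 and w1 R w5, but not w0 R w5.
Reflexive (axiom T): no — w0 is not related to itself.
So F validates K, D; KD45 would additionally require R to be Euclidean and transitive. The strongest is D.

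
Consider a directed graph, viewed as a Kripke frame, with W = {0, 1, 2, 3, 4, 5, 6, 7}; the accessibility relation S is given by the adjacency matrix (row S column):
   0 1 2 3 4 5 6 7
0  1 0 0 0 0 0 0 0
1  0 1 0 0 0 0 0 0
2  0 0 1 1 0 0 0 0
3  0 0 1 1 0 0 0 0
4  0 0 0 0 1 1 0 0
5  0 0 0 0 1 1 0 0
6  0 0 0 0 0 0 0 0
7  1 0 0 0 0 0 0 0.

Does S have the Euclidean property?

Yes

Euclidean: yes — any two successors of a common world are S-related.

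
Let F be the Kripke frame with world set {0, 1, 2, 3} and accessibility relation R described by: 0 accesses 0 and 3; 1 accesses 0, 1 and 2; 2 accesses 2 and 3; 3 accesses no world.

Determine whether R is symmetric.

Symmetric: no — 0 R 3 but not 3 R 0.

No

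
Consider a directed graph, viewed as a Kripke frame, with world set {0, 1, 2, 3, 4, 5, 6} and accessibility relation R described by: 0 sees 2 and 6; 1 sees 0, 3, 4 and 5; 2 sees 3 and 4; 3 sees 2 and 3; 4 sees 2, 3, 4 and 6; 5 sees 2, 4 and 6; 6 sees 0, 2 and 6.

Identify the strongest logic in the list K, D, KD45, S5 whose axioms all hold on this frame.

Serial (axiom D): yes — every world has a successor (e.g. 0 R 2).
Euclidean (axiom 5): no — 0 R 2 and 0 R 6, but not 2 R 6.
Transitive (axiom 4): no — 0 R 2 and 2 R 3, but not 0 R 3.
Reflexive (axiom T): no — 0 is not related to itself.
So F validates K, D; KD45 would additionally require R to be Euclidean and transitive. The strongest is D.

D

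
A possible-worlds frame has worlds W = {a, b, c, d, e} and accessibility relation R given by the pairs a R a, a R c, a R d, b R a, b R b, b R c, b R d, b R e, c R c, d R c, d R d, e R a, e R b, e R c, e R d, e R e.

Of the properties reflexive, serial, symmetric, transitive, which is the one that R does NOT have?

Reflexive: yes — every world is R-related to itself.
Serial: yes — every world has a successor (e.g. a R a).
Symmetric: no — a R c but not c R a.
Transitive: yes — every two-step R-path is closed by a direct edge.
Only symmetric fails.

symmetric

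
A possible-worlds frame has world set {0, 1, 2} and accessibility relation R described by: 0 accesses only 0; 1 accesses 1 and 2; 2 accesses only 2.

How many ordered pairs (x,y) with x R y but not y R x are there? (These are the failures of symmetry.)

1

Enumerating: (1,2).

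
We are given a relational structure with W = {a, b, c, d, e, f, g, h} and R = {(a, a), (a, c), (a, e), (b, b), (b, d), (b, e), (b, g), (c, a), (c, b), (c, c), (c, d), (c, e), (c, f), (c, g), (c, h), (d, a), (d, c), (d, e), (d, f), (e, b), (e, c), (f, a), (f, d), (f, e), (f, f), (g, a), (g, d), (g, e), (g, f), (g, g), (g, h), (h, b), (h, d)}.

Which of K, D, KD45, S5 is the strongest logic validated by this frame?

Serial (axiom D): yes — every world has a successor (e.g. a R a).
Euclidean (axiom 5): no — b R d and b R g, but not d R g.
Transitive (axiom 4): no — a R c and c R b, but not a R b.
Reflexive (axiom T): no — d is not related to itself.
So F validates K, D; KD45 would additionally require R to be Euclidean and transitive. The strongest is D.

D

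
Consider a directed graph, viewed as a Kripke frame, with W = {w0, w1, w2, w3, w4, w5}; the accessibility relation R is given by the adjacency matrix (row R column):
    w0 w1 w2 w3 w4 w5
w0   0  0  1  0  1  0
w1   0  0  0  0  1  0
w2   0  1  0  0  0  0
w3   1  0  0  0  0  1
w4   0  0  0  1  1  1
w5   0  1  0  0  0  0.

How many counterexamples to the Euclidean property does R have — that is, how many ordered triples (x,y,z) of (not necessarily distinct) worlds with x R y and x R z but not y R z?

14

Enumerating: (w0,w2,w2), (w0,w2,w4), (w0,w4,w2), (w2,w1,w1), (w3,w0,w0), (w3,w0,w5), (w3,w5,w0), (w3,w5,w5), (w4,w3,w3), (w4,w3,w4), (w4,w5,w3), (w4,w5,w4), (w4,w5,w5), (w5,w1,w1).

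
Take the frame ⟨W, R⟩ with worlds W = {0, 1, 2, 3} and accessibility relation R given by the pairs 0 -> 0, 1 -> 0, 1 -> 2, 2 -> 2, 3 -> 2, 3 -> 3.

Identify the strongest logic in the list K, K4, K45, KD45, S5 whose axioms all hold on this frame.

Transitive (axiom 4): yes — every two-step R-path is closed by a direct edge.
Euclidean (axiom 5): no — 1 R 0 and 1 R 2, but not 0 R 2.
Serial (axiom D): yes — every world has a successor (e.g. 0 R 0).
Reflexive (axiom T): no — 1 is not related to itself.
So F validates K, K4; K45 would additionally require R to be Euclidean. The strongest is K4.

K4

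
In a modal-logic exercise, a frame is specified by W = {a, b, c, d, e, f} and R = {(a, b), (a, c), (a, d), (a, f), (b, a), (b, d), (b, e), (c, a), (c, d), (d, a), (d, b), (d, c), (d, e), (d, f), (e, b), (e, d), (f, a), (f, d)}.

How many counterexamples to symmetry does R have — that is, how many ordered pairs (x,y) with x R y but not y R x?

0

R is symmetric; there are no such tuples.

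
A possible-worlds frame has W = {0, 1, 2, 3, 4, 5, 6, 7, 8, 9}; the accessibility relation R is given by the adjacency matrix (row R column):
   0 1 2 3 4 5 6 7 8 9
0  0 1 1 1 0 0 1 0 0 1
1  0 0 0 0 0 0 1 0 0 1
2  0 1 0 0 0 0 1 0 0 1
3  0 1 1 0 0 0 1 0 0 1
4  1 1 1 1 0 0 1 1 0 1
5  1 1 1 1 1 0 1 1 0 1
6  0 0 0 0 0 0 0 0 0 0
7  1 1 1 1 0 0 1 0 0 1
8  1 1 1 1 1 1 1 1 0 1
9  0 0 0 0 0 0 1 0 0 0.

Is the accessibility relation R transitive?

Yes

Transitive: yes — every two-step R-path is closed by a direct edge.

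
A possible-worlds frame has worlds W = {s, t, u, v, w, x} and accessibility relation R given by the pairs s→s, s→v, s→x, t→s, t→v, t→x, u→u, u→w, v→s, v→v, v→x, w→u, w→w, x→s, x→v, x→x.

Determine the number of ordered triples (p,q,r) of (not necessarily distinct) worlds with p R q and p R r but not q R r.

0

R is Euclidean; there are no such tuples.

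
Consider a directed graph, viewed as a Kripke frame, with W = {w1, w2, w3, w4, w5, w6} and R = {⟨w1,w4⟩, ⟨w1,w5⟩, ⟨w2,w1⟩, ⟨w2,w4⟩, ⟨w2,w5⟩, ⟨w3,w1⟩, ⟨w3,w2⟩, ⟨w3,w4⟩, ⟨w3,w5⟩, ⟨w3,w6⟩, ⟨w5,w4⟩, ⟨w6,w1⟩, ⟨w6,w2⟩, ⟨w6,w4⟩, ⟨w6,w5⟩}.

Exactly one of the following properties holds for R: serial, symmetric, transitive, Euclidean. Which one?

Serial: no — w4 has no R-successor.
Symmetric: no — w1 R w4 but not w4 R w1.
Transitive: yes — every two-step R-path is closed by a direct edge.
Euclidean: no — w1 R w4 and w1 R w5, but not w4 R w5.
Only transitive holds.

transitive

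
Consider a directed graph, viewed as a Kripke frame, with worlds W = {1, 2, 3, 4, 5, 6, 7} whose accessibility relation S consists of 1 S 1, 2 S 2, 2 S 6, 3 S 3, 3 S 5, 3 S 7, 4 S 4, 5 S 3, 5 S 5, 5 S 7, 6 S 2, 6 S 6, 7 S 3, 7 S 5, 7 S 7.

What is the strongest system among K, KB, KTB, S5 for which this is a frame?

Symmetric (axiom B): yes — every pair in S has its reverse in S.
Reflexive (axiom T): yes — every world is S-related to itself.
Euclidean (axiom 5): yes — any two successors of a common world are S-related.
So F validates K, KB, KTB, S5. The strongest is S5.

S5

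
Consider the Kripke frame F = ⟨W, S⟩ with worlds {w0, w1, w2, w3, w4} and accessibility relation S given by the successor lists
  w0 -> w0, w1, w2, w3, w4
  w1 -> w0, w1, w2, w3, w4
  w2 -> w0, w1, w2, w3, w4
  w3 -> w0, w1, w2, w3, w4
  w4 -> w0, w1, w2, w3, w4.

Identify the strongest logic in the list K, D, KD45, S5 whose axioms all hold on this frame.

S5

Serial (axiom D): yes — every world has a successor (e.g. w0 S w0).
Euclidean (axiom 5): yes — any two successors of a common world are S-related.
Transitive (axiom 4): yes — every two-step S-path is closed by a direct edge.
Reflexive (axiom T): yes — every world is S-related to itself.
So F validates K, D, KD45, S5. The strongest is S5.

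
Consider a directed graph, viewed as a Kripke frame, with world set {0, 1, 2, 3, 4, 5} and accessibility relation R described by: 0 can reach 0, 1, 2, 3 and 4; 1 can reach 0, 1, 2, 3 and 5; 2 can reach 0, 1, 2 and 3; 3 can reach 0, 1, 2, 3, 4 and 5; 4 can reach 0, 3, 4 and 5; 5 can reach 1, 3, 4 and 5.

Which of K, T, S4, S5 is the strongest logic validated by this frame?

Reflexive (axiom T): yes — every world is R-related to itself.
Transitive (axiom 4): no — 0 R 1 and 1 R 5, but not 0 R 5.
Euclidean (axiom 5): no — 0 R 1 and 0 R 4, but not 1 R 4.
So F validates K, T; S4 would additionally require R to be transitive. The strongest is T.

T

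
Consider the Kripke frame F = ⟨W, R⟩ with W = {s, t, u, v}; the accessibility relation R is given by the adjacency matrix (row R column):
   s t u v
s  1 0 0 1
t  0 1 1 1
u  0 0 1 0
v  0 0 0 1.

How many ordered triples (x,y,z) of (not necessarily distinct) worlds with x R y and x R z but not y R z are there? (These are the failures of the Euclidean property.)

Enumerating: (s,v,s), (t,u,t), (t,u,v), (t,v,t), (t,v,u).

5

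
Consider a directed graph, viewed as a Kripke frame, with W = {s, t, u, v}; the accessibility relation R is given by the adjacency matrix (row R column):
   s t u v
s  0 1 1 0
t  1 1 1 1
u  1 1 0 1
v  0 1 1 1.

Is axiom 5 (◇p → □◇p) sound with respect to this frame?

No

Axiom 5 corresponds to the accessibility relation being Euclidean.
Euclidean: no — t R s and t R v, but not s R v.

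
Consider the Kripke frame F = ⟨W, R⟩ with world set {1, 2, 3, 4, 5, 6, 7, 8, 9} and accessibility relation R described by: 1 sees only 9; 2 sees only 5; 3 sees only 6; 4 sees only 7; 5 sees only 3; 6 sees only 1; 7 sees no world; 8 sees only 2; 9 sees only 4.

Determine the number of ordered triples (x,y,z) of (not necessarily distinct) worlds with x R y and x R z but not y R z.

Enumerating: (1,9,9), (2,5,5), (3,6,6), (4,7,7), (5,3,3), (6,1,1), (8,2,2), (9,4,4).

8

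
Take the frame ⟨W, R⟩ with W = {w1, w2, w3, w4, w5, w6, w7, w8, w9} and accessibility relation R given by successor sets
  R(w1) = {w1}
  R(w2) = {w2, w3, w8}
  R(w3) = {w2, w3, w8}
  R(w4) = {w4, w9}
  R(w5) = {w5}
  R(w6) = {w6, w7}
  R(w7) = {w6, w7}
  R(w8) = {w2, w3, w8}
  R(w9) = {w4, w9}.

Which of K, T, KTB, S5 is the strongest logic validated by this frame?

S5

Reflexive (axiom T): yes — every world is R-related to itself.
Symmetric (axiom B): yes — every pair in R has its reverse in R.
Euclidean (axiom 5): yes — any two successors of a common world are R-related.
So F validates K, T, KTB, S5. The strongest is S5.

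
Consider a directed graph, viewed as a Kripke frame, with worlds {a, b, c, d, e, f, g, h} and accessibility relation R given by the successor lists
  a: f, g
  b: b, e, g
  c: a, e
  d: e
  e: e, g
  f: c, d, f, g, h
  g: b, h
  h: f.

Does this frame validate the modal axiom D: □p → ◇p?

Yes

By correspondence theory, D is valid on a frame iff R is serial.
Serial: yes — every world has a successor (e.g. a R f).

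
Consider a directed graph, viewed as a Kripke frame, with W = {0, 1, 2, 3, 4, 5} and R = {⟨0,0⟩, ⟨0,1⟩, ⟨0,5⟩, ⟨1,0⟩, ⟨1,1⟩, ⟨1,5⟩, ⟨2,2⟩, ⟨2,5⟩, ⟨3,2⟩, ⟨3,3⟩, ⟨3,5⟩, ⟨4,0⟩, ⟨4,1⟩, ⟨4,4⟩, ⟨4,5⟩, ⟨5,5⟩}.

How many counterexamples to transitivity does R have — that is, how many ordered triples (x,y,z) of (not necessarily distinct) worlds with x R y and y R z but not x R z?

R is transitive; there are no such tuples.

0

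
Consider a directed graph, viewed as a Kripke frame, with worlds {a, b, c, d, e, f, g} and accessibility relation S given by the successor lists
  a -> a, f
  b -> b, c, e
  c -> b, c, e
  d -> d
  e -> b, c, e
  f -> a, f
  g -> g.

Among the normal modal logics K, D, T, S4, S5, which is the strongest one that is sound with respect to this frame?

S5

Serial (axiom D): yes — every world has a successor (e.g. a S a).
Reflexive (axiom T): yes — every world is S-related to itself.
Transitive (axiom 4): yes — every two-step S-path is closed by a direct edge.
Euclidean (axiom 5): yes — any two successors of a common world are S-related.
So F validates K, D, T, S4, S5. The strongest is S5.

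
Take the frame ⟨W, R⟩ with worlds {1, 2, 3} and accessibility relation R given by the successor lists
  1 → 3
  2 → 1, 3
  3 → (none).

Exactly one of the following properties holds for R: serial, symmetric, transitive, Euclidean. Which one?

transitive

Serial: no — 3 has no R-successor.
Symmetric: no — 1 R 3 but not 3 R 1.
Transitive: yes — every two-step R-path is closed by a direct edge.
Euclidean: no — 2 R 3 and 2 R 1, but not 3 R 1.
Only transitive holds.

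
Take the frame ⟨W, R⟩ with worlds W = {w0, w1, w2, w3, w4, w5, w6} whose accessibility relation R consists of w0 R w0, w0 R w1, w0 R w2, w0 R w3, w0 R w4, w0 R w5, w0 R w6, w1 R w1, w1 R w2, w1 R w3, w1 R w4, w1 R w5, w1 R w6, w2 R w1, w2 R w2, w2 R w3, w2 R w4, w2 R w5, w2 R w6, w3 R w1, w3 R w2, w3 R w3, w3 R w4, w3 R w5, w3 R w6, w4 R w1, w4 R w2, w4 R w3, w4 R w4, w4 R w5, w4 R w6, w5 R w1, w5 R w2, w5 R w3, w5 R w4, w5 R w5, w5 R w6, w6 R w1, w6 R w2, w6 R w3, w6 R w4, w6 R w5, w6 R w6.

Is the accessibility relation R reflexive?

Reflexive: yes — every world is R-related to itself.

Yes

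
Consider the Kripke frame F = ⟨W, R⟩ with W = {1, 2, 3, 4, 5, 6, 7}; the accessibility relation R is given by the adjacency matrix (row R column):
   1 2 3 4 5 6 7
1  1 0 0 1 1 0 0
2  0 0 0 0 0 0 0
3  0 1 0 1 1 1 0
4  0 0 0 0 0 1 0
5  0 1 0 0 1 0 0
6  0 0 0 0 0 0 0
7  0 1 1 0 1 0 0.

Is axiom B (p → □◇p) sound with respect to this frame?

Axiom B corresponds to the accessibility relation being symmetric.
Symmetric: no — 1 R 4 but not 4 R 1.

No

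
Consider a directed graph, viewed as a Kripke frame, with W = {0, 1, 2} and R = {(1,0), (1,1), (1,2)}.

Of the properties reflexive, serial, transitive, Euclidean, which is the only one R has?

Reflexive: no — 0 is not related to itself.
Serial: no — 0 has no R-successor.
Transitive: yes — every two-step R-path is closed by a direct edge.
Euclidean: no — 1 R 0 and 1 R 2, but not 0 R 2.
Only transitive holds.

transitive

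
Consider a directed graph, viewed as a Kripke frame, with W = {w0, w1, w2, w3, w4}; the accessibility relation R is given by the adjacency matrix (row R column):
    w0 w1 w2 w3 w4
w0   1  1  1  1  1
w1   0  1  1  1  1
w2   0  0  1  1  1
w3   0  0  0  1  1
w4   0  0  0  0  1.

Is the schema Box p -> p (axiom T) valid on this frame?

By correspondence theory, T is valid on a frame iff R is reflexive.
Reflexive: yes — every world is R-related to itself.

Yes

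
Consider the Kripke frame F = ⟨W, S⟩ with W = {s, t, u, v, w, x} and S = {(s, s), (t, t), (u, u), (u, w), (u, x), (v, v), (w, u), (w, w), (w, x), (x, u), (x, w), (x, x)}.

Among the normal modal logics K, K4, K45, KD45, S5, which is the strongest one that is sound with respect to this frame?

Transitive (axiom 4): yes — every two-step S-path is closed by a direct edge.
Euclidean (axiom 5): yes — any two successors of a common world are S-related.
Serial (axiom D): yes — every world has a successor (e.g. s S s).
Reflexive (axiom T): yes — every world is S-related to itself.
So F validates K, K4, K45, KD45, S5. The strongest is S5.

S5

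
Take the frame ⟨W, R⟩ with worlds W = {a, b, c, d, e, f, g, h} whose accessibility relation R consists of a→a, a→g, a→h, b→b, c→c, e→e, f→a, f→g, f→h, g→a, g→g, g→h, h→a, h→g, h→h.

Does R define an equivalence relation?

No

Reflexive: no — d is not related to itself.
Symmetric: no — f R a but not a R f.
Transitive: yes — every two-step R-path is closed by a direct edge.
So R is not an equivalence relation.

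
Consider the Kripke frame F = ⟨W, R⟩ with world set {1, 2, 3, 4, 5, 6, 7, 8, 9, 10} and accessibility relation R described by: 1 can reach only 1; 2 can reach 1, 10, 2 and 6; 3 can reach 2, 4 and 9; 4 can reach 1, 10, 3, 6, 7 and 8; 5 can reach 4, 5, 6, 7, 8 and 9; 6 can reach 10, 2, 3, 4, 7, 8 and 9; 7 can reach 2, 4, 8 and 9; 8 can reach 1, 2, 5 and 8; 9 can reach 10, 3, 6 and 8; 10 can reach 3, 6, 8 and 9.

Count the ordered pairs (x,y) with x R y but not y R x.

Enumerating: (10,3), (10,8), (2,1), (2,10), (3,2), (4,1), (4,10), (4,8), (5,4), (5,6), (5,7), (5,9), … and 9 more.
Total: 21.

21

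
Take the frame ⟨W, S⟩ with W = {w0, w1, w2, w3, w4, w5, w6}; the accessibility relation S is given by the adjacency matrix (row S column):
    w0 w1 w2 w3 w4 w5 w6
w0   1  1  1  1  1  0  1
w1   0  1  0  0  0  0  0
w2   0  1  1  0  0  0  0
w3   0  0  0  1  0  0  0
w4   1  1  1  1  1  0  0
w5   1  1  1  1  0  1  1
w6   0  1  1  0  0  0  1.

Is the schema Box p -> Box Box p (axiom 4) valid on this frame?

The schema 4 characterises exactly the transitive frames.
Transitive: no — w4 S w0 and w0 S w6, but not w4 S w6.

No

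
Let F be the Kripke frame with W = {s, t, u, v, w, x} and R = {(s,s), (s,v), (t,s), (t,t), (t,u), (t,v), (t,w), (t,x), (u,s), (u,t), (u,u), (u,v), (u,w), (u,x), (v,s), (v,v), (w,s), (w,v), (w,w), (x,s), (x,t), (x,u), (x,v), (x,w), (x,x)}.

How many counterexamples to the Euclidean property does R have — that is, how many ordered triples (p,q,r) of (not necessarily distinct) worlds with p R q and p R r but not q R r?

35

Enumerating: (t,s,t), (t,s,u), (t,s,w), (t,s,x), (t,v,t), (t,v,u), (t,v,w), (t,v,x), (t,w,t), (t,w,u), (t,w,x), (u,s,t), … and 23 more.
Total: 35.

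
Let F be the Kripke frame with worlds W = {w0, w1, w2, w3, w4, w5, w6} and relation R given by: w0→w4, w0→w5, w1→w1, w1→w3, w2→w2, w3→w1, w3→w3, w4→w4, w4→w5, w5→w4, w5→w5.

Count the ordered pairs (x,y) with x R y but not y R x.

Enumerating: (w0,w4), (w0,w5).

2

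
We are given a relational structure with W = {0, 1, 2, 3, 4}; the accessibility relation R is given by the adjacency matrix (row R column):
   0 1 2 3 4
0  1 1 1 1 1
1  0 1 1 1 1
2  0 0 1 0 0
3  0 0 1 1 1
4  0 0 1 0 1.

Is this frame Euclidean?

No

Euclidean: no — 0 R 2 and 0 R 1, but not 2 R 1.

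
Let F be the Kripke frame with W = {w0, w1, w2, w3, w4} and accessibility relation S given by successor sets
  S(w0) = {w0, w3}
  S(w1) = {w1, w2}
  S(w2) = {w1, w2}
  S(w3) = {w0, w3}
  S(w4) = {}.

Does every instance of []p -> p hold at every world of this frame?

No

By correspondence theory, T is valid on a frame iff S is reflexive.
Reflexive: no — w4 is not related to itself.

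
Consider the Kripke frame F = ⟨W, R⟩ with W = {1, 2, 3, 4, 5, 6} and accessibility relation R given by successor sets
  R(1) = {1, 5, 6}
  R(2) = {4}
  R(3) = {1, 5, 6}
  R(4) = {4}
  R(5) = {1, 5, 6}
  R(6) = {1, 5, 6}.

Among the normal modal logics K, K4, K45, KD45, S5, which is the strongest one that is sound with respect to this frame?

KD45

Transitive (axiom 4): yes — every two-step R-path is closed by a direct edge.
Euclidean (axiom 5): yes — any two successors of a common world are R-related.
Serial (axiom D): yes — every world has a successor (e.g. 1 R 1).
Reflexive (axiom T): no — 2 is not related to itself.
So F validates K, K4, K45, KD45; S5 would additionally require R to be reflexive. The strongest is KD45.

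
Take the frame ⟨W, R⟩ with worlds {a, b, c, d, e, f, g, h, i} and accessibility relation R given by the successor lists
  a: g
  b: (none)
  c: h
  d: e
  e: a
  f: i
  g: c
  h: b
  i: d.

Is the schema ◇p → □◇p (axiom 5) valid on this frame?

No

By correspondence theory, 5 is valid on a frame iff R is Euclidean.
Euclidean: no — a R g and a R g, but not g R g.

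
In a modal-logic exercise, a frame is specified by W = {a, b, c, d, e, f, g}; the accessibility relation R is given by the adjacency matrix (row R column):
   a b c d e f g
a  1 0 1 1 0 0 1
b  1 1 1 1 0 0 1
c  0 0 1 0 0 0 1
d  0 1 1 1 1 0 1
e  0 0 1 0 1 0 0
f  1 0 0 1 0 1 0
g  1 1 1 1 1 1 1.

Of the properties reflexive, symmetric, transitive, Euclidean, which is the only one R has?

Reflexive: yes — every world is R-related to itself.
Symmetric: no — a R c but not c R a.
Transitive: no — a R d and d R b, but not a R b.
Euclidean: no — a R c and a R d, but not c R d.
Only reflexive holds.

reflexive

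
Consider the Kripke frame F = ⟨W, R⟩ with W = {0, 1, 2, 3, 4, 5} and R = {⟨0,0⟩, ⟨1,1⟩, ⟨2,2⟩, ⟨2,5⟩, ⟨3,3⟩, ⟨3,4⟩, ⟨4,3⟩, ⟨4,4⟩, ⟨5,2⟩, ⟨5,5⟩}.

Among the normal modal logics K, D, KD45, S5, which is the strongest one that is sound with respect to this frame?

S5

Serial (axiom D): yes — every world has a successor (e.g. 0 R 0).
Euclidean (axiom 5): yes — any two successors of a common world are R-related.
Transitive (axiom 4): yes — every two-step R-path is closed by a direct edge.
Reflexive (axiom T): yes — every world is R-related to itself.
So F validates K, D, KD45, S5. The strongest is S5.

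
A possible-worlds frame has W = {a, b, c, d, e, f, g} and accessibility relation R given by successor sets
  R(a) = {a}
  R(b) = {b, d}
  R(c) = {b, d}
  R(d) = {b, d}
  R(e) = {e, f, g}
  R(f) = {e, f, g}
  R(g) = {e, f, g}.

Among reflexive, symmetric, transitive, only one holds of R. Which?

Reflexive: no — c is not related to itself.
Symmetric: no — c R b but not b R c.
Transitive: yes — every two-step R-path is closed by a direct edge.
Only transitive holds.

transitive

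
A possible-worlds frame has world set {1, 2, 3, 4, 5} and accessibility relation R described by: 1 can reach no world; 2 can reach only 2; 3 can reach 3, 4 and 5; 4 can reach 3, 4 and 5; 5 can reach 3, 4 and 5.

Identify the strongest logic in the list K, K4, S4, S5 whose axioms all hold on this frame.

K4

Transitive (axiom 4): yes — every two-step R-path is closed by a direct edge.
Reflexive (axiom T): no — 1 is not related to itself.
Euclidean (axiom 5): yes — any two successors of a common world are R-related.
So F validates K, K4; S4 would additionally require R to be reflexive. The strongest is K4.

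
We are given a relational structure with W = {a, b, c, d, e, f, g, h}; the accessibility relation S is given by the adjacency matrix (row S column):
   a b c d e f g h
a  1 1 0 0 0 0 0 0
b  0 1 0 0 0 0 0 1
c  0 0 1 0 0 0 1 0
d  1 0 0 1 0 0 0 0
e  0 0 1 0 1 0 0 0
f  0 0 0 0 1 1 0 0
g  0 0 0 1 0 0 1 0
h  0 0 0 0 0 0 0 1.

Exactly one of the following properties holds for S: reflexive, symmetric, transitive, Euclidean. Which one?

reflexive

Reflexive: yes — every world is S-related to itself.
Symmetric: no — a S b but not b S a.
Transitive: no — a S b and b S h, but not a S h.
Euclidean: no — a S b and a S a, but not b S a.
Only reflexive holds.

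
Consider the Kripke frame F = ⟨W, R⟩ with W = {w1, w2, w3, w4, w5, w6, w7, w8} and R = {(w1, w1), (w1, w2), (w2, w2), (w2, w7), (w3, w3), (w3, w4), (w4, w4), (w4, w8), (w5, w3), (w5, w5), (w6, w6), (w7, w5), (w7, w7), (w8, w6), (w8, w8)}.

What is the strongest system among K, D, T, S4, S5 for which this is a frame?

Serial (axiom D): yes — every world has a successor (e.g. w1 R w1).
Reflexive (axiom T): yes — every world is R-related to itself.
Transitive (axiom 4): no — w1 R w2 and w2 R w7, but not w1 R w7.
Euclidean (axiom 5): no — w1 R w2 and w1 R w1, but not w2 R w1.
So F validates K, D, T; S4 would additionally require R to be transitive. The strongest is T.

T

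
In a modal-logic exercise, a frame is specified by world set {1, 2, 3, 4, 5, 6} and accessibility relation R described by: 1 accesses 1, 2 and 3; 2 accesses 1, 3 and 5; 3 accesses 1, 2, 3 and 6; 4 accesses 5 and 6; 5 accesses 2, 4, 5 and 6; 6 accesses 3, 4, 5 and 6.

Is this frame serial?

Yes

Serial: yes — every world has a successor (e.g. 1 R 1).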